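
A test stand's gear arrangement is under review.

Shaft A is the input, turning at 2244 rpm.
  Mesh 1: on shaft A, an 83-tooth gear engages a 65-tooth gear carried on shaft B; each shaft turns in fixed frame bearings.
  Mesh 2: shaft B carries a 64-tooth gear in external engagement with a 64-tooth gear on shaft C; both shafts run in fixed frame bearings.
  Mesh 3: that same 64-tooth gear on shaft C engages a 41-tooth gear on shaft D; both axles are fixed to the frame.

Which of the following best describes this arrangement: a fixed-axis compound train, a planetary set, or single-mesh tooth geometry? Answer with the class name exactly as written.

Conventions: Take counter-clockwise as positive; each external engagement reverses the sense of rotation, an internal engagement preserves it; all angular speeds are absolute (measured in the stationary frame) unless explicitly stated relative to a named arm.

class = fixed-axis compound train [3 meshes; 3 ratios multiply, 3 sense flips]
classification: fixed-axis compound train

fixed-axis compound train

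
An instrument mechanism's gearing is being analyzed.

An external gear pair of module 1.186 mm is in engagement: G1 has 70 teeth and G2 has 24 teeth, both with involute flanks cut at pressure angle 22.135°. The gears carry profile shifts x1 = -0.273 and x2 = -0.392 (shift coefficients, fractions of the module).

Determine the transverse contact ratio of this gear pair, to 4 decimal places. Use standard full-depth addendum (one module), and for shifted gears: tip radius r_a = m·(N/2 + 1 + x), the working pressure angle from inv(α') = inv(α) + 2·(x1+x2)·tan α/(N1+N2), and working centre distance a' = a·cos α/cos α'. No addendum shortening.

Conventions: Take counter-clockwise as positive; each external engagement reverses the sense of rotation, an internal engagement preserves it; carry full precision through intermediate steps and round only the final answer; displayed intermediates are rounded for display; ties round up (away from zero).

1.7860

single-mesh involute tooth geometry (70T engaging 24T at module 1.186)
base radii: r_b1 = 38.450656, r_b2 = 13.183082
tip radii: r_a1 = 42.372222, r_a2 = 14.953088
inv(α') = inv(22.135°) + 2·(-0.273-0.392)·tan α/(70+24) = 0.01468567  ⇒  α' = 19.90491°
a' = a·cos α / cos α' = 55.7420·cos 22.135°/cos 19.90491° = 54.914383
action lengths: √(r_a1²−r_b1²) = 17.803152, √(r_a2²−r_b2²) = 7.056995
base pitch p_b = π·m·cos α = 3.451323
CR = (17.803152 + 7.056995 − 54.914383·sin 19.90491°)/3.451323 = 1.785978
contact ratio ≈ 1.7860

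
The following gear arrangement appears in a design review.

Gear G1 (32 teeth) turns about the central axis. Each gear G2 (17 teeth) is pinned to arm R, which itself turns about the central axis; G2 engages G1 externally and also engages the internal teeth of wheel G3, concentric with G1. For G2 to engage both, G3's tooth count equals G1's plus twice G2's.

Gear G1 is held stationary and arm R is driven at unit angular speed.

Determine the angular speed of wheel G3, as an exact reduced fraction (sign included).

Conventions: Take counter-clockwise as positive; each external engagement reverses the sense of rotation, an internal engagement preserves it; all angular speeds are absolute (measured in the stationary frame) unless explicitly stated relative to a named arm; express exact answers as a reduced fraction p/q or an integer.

topology: planetary set — G1 32T / G2 17T / G3 66T, arm = carrier (Willis)
ring teeth: 32 + 2·17 = 66
32(ω_sun−ω_arm) = −66(ω_ring−ω_arm),  ω_sun = 0, ω_arm = 1
ω_ring = 1 − (32/66)(0−1) = 49/33
exact speed ratio = 49/33

49/33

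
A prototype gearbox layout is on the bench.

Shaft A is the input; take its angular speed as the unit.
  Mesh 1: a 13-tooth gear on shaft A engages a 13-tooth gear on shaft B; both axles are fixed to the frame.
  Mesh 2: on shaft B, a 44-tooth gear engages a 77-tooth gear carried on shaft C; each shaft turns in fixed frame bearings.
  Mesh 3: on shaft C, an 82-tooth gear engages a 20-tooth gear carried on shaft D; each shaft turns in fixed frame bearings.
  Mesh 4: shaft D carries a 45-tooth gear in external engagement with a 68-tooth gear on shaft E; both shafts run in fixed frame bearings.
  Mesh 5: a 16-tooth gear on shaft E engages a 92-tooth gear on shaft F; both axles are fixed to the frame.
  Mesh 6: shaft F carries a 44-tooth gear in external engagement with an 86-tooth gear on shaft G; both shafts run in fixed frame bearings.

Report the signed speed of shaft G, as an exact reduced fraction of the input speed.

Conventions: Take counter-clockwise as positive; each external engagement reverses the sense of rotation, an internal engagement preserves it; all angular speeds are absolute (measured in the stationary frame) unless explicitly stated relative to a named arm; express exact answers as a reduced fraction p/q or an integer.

16236/117691

6-mesh fixed-axis compound train (all bearings frame-fixed)
mesh 1 [13T→13T]: |ω|/ω_in = 1×13/13 = 1, sense flips to −
mesh 2 [44T→77T]: |ω|/ω_in = 1×44/77 = 4/7, sense flips to +
mesh 3 [82T→20T]: |ω|/ω_in = (4/7)×82/20 = 82/35, sense flips to −
mesh 4 [45T→68T]: |ω|/ω_in = (82/35)×45/68 = 369/238, sense flips to +
mesh 5 [16T→92T]: |ω|/ω_in = (369/238)×16/92 = 738/2737, sense flips to −
mesh 6 [44T→86T]: |ω|/ω_in = (738/2737)×44/86 = 16236/117691, sense flips to +
signed output speed (× input speed) = 16236/117691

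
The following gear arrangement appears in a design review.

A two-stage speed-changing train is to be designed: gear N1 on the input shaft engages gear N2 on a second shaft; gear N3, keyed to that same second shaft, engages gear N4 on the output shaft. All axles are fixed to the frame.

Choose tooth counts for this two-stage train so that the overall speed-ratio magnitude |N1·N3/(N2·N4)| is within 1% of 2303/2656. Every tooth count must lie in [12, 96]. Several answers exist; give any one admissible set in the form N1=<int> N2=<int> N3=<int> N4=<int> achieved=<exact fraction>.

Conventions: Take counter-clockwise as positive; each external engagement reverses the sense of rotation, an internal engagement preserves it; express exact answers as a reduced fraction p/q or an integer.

design class (target 2303/2656): fixed-axis compound train
target = 2303/2656 in lowest terms: an exact hit needs N1·N3 = k·2303 and N2·N4 = k·2656 for one integer k, every count in [12, 96]; additionally prefer no 1:1 stage (N1 ≠ N2, N3 ≠ N4)
k = 1: N1·N3 = 2303 = 47·49, N2·N4 = 2656 = 32·83
achieved = 47·49/(32·83) = 2303/2656; |achieved − target| = 0 ≤ 2303/265600 ✓

N1=47 N2=32 N3=49 N4=83 achieved=2303/2656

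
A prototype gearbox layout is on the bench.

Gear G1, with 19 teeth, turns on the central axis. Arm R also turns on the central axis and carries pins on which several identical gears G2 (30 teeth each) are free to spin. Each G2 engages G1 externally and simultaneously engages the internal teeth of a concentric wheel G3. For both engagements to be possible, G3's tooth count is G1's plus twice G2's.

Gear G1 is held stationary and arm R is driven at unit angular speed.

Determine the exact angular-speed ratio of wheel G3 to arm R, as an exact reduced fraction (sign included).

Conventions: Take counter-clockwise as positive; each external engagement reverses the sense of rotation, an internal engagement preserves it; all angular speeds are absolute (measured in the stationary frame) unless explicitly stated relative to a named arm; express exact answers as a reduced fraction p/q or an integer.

98/79

class = planetary set [G3 = 19+2·30 = 79; Willis about the carrier]
ring teeth: 19 + 2·30 = 79
19(ω_sun−ω_arm) = −79(ω_ring−ω_arm),  ω_sun = 0, ω_arm = 1
ω_ring = 1 − (19/79)(0−1) = 98/79
ω_out/ω_in = 98/79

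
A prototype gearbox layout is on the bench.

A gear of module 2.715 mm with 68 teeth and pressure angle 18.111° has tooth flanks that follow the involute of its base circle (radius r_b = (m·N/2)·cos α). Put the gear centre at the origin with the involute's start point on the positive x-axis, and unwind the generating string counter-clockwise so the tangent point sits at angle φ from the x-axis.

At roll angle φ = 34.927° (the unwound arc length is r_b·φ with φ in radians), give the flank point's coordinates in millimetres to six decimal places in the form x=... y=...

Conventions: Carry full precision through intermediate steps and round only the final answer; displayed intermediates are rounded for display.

topology: single-mesh involute geometry — m = 2.715, N = 68
pitch radius r_p = m·N/2 = 2.715·68/2 = 92.310000
base radius r_b = r_p·cos α = 92.310000·cos 18.111° = 87.736600
roll angle φ = 34.927° = 0.60959115 rad
x = r_b·(cos φ + φ·sin φ) = 102.554679
y = r_b·(sin φ − φ·cos φ) = 6.381906

x=102.554679 y=6.381906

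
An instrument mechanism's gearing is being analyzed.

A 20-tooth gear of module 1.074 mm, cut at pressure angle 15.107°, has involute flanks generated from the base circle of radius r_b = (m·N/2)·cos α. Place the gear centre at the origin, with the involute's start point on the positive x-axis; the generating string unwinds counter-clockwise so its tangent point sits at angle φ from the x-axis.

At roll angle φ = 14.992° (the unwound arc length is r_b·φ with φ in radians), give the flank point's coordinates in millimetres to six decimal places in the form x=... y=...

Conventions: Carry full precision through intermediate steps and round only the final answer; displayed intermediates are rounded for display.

x=10.717737 y=0.061495

recognized (one wheel, involute flank): single-mesh tooth geometry, m = 1.074, N = 20
pitch radius r_p = m·N/2 = 1.074·20/2 = 10.740000
base radius r_b = r_p·cos α = 10.740000·cos 15.107° = 10.368834
roll angle φ = 14.992° = 0.26165976 rad
x = r_b·(cos φ + φ·sin φ) = 10.717737
y = r_b·(sin φ − φ·cos φ) = 0.061495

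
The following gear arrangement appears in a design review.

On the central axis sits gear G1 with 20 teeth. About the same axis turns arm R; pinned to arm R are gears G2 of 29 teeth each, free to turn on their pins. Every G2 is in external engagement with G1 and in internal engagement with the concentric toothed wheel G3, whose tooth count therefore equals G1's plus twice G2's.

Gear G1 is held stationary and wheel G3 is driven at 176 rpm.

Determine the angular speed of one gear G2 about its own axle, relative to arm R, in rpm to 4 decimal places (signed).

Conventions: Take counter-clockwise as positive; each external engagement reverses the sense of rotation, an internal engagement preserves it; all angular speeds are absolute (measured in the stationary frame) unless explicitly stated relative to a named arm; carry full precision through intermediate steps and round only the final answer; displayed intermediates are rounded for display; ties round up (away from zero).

planetary set (20T centre, 29T on arm, 78T internal) — Willis relation
normalise by the input: solve with ω_ring = 1, then scale by 176 rpm
ring teeth: 20 + 2·29 = 78
20(ω_sun−ω_arm) = −78(ω_ring−ω_arm),  ω_sun = 0, ω_ring = 1
20(0−ω_arm) = −78(1−ω_arm)  ⇒  98·ω_arm = 78  ⇒  ω_arm = 39/49
sun–planet mesh: 20·(0−39/49) = −29·(ω_p−ω_arm)  ⇒  ω_p−ω_arm = 780/1421
scale: ω_p−ω_arm = 780/1421 × 176 rpm = +96.6080 rpm

+96.6080 rpm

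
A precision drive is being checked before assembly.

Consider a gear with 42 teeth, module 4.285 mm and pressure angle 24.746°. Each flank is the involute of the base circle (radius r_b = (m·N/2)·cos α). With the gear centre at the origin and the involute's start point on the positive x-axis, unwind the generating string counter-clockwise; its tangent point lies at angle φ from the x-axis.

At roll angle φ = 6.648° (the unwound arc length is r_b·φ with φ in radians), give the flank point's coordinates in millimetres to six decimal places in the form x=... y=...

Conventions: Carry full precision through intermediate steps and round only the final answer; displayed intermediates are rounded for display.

topology: single-mesh involute geometry — m = 4.285, N = 42
pitch radius r_p = m·N/2 = 4.285·42/2 = 89.985000
base radius r_b = r_p·cos α = 89.985000·cos 24.746° = 81.721893
roll angle φ = 6.648° = 0.11602949 rad
x = r_b·(cos φ + φ·sin φ) = 82.270148
y = r_b·(sin φ − φ·cos φ) = 0.042495

x=82.270148 y=0.042495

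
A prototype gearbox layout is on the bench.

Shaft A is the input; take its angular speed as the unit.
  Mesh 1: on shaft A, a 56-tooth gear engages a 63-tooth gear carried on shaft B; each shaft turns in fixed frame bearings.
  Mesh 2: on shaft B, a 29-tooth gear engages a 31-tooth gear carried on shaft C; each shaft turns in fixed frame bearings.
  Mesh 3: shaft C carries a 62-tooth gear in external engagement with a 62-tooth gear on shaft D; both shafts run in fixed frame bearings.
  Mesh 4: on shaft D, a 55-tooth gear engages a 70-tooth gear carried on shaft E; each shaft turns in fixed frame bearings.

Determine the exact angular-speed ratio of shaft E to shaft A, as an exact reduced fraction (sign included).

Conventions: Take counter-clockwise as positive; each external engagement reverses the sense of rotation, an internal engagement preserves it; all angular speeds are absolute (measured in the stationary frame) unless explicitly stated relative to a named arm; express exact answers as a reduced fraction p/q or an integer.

1276/1953

class = fixed-axis compound train [4 meshes; 4 ratios multiply, 4 sense flips]
mesh 1 [56T→63T]: running ratio 8/9, sense −
mesh 2 [29T→31T]: running ratio 232/279, sense +
mesh 3 [62T→62T]: running ratio 232/279, sense −
mesh 4 [55T→70T]: running ratio 1276/1953, sense +
ω_out/ω_in = 1276/1953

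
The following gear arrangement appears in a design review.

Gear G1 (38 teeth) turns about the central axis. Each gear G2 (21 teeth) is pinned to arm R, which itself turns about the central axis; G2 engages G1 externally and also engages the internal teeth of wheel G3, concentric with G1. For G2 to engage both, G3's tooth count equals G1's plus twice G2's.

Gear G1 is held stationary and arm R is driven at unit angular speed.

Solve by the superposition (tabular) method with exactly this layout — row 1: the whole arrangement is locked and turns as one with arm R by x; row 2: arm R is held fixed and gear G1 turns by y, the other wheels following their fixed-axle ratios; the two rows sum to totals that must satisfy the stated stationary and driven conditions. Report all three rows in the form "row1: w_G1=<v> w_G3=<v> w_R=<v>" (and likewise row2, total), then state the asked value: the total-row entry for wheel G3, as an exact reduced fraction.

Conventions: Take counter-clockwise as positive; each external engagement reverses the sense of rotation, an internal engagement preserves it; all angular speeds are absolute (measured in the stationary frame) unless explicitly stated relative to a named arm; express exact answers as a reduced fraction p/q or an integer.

row1: w_G1=1 w_G3=1 w_R=1
row2: w_G1=-1 w_G3=19/40 w_R=0
total: w_G1=0 w_G3=59/40 w_R=1
asked value: 59/40

topology: planetary set — G1 38T / G2 21T / G3 80T, arm = carrier (Willis)
row 1 — lock + rotate with arm: ω_sun = ω_ring = ω_arm = x
row 2: sun turns y, ring = −(38/80)·y, arm 0
boundary: total ω_sun = x + y = 0 and total ω_arm = x = 1  ⇒  y = -1, x = 1
row 2 ring = −(38/80)·(-1) = 19/40
totals (row 1 + row 2): sun 1 + (-1) = 0, ring 1 + 19/40 = 59/40, arm 1 + 0 = 1
asked cell (total, ring) = 59/40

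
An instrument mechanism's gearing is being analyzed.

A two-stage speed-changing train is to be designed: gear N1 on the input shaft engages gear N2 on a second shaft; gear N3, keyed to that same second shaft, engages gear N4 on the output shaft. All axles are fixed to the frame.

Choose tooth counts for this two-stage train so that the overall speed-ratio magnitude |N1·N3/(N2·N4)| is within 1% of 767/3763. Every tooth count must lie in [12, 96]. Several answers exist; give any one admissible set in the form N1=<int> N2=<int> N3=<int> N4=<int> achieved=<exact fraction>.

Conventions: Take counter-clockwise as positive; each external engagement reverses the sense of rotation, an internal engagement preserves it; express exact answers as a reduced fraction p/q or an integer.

design class (target 767/3763): fixed-axis compound train
target = 767/3763 in lowest terms: an exact hit needs N1·N3 = k·767 and N2·N4 = k·3763 for one integer k, every count in [12, 96]; additionally prefer no 1:1 stage (N1 ≠ N2, N3 ≠ N4)
k = 1: N1·N3 = 767 = 13·59, N2·N4 = 3763 = 53·71
achieved = 13·59/(53·71) = 767/3763; |achieved − target| = 0 ≤ 767/376300 ✓

N1=13 N2=53 N3=59 N4=71 achieved=767/3763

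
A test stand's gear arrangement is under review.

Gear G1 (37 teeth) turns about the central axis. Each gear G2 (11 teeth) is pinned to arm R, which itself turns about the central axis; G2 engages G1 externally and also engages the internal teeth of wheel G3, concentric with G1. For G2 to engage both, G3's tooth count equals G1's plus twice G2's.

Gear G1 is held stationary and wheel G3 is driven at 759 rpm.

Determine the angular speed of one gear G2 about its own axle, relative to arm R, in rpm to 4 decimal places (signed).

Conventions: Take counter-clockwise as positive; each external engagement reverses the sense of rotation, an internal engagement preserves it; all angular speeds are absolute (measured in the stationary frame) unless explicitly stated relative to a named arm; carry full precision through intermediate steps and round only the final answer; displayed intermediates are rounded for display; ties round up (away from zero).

+1569.0313 rpm

planetary set (37T centre, 11T on arm, 59T internal) — Willis relation
normalise by the input: solve with ω_ring = 1, then scale by 759 rpm
ring teeth: 37 + 2·11 = 59
37(ω_sun−ω_arm) = −59(ω_ring−ω_arm),  ω_sun = 0, ω_ring = 1
37(0−ω_arm) = −59(1−ω_arm)  ⇒  96·ω_arm = 59  ⇒  ω_arm = 59/96
sun–planet mesh: 37·(0−59/96) = −11·(ω_p−ω_arm)  ⇒  ω_p−ω_arm = 2183/1056
scale: ω_p−ω_arm = 2183/1056 × 759 rpm = +1569.0313 rpm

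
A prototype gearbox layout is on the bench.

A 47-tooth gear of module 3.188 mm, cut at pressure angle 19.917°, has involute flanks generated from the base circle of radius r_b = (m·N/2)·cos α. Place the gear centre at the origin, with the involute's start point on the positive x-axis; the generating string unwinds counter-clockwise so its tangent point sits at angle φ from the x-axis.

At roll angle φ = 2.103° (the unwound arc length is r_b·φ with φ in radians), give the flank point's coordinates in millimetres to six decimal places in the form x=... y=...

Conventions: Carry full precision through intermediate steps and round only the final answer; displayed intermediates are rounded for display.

x=70.484367 y=0.001161

topology: single-mesh involute geometry — m = 3.188, N = 47
pitch radius r_p = m·N/2 = 3.188·47/2 = 74.918000
base radius r_b = r_p·cos α = 74.918000·cos 19.917° = 70.436937
roll angle φ = 2.103° = 0.03670427 rad
x = r_b·(cos φ + φ·sin φ) = 70.484367
y = r_b·(sin φ − φ·cos φ) = 0.001161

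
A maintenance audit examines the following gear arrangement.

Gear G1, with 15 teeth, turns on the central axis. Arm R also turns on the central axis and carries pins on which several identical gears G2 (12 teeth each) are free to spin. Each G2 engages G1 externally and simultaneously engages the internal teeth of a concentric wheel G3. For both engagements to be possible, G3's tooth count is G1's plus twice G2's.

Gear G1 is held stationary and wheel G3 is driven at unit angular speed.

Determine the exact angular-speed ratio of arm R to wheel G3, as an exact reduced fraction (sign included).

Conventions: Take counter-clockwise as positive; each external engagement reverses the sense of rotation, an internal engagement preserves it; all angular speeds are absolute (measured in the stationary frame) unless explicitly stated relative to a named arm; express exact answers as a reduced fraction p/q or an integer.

13/18

planetary set (15T centre, 12T on arm, 39T internal) — Willis relation
ring teeth: 15 + 2·12 = 39
15(ω_sun−ω_arm) = −39(ω_ring−ω_arm),  ω_sun = 0, ω_ring = 1
15(0−ω_arm) = −39(1−ω_arm)  ⇒  54·ω_arm = 39  ⇒  ω_arm = 13/18
ω_out/ω_in = 13/18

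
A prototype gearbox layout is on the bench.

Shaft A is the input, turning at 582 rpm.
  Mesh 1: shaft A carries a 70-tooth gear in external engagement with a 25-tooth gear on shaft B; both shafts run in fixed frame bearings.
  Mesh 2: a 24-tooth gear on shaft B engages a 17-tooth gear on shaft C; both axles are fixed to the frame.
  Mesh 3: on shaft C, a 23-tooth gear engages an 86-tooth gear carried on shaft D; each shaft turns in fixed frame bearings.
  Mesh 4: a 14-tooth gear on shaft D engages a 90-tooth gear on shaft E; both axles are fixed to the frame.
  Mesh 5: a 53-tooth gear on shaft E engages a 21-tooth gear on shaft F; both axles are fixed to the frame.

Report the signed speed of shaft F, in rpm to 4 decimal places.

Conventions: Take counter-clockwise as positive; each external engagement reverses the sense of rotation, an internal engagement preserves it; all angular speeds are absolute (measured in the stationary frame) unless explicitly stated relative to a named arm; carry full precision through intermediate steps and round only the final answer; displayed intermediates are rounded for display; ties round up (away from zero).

recognized (6 fixed axles, 5 meshes): fixed-axis compound train
mesh 1 [70T→25T]: ω = 582.0000×70/25 = 1629.6000 rpm, sense flips to −
mesh 2 [24T→17T]: ω = 1629.6000×24/17 = 2300.6118 rpm, sense flips to +
mesh 3 [23T→86T]: ω = 2300.6118×23/86 = 615.2799 rpm, sense flips to −
mesh 4 [14T→90T]: ω = 615.2799×14/90 = 95.7102 rpm, sense flips to +
mesh 5 [53T→21T]: ω = 95.7102×53/21 = 241.5543 rpm, sense flips to −
signed output speed = -241.5543 rpm

-241.5543 rpm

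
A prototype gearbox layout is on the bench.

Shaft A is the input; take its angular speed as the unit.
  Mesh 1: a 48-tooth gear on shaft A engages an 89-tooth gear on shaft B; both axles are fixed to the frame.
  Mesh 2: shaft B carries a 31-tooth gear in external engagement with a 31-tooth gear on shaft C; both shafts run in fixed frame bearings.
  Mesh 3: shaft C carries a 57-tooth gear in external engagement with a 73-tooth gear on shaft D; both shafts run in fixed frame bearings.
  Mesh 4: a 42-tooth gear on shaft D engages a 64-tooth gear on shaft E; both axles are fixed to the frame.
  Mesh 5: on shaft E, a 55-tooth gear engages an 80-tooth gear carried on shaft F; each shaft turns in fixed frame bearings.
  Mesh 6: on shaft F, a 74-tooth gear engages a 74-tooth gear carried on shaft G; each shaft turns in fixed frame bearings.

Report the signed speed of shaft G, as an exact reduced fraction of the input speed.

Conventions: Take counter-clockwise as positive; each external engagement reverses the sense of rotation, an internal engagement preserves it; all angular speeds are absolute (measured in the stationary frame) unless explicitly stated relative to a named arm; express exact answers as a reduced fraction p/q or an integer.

39501/207904

6-mesh fixed-axis compound train (all bearings frame-fixed)
mesh 1 [48T→89T]: |ω|/ω_in = 1×48/89 = 48/89, sense flips to −
mesh 2 [31T→31T]: |ω|/ω_in = (48/89)×31/31 = 48/89, sense flips to +
mesh 3 [57T→73T]: |ω|/ω_in = (48/89)×57/73 = 2736/6497, sense flips to −
mesh 4 [42T→64T]: |ω|/ω_in = (2736/6497)×42/64 = 3591/12994, sense flips to +
mesh 5 [55T→80T]: |ω|/ω_in = (3591/12994)×55/80 = 39501/207904, sense flips to −
mesh 6 [74T→74T]: |ω|/ω_in = (39501/207904)×74/74 = 39501/207904, sense flips to +
signed output speed (× input speed) = 39501/207904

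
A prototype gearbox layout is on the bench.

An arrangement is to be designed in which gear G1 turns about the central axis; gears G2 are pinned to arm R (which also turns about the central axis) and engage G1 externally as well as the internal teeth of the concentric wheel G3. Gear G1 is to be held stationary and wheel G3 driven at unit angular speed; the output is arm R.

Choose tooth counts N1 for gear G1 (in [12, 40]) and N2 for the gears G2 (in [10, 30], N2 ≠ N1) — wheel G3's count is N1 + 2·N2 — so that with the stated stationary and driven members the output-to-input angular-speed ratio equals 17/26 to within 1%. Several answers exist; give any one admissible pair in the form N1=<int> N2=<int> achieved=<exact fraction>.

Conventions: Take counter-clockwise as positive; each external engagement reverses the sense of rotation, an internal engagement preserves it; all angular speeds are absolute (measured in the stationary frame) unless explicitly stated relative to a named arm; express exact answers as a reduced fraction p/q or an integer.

class = planetary set [ratio 17/26 wanted; Willis about the carrier]
Willis with ω_sun = 0: ω_arm/ω_ring = N3/(N1+N3); set equal to 17/26  ⇒  N3/N1 = (17/26)/(1 − 17/26) = 17/9
N3 = N1 + 2·N2  ⇒  N2/N1 = (N3/N1 − 1)/2 = (17/9 − 1)/2 = 4/9
smallest multiple with N1 ≥ 12 and N2 ≥ 10: k = 3  ⇒  N1 = 3·9 = 27, N2 = 3·4 = 12 (N1 ≤ 40, N2 ≤ 30, N2 ≠ N1 ✓), N3 = 27 + 2·12 = 51
check: N3/(N1+N3) with N1 = 27, N3 = 51 gives 17/26; |achieved − target| = 0 ≤ 17/2600 ✓

N1=27 N2=12 achieved=17/26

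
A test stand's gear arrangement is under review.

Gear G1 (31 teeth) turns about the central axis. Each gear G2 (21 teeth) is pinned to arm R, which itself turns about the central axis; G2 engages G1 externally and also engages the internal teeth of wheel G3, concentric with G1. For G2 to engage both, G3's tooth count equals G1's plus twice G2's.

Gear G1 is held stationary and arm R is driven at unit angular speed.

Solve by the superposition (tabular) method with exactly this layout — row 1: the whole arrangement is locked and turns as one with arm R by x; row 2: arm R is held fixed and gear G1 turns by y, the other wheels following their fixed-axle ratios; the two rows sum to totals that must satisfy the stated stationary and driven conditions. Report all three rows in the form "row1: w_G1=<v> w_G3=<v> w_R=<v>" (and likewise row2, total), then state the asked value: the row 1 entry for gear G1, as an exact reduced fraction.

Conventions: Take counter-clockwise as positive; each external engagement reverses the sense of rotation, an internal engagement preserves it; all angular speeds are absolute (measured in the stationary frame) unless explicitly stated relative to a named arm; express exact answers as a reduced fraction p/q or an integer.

row1: w_G1=1 w_G3=1 w_R=1
row2: w_G1=-1 w_G3=31/73 w_R=0
total: w_G1=0 w_G3=104/73 w_R=1
asked value: 1

recognized (axles ride arm R): planetary set, 31/21/73 teeth
row 1: whole set turns with the arm by x
row 2 — arm fixed, fixed-axis ratios: sun y, ring −(31/73)·y, arm 0
boundary: total ω_sun = x + y = 0 and total ω_arm = x = 1  ⇒  y = -1, x = 1
row 2 ring = −(31/73)·(-1) = 31/73
totals (row 1 + row 2): sun 1 + (-1) = 0, ring 1 + 31/73 = 104/73, arm 1 + 0 = 1
asked cell (row1, sun) = 1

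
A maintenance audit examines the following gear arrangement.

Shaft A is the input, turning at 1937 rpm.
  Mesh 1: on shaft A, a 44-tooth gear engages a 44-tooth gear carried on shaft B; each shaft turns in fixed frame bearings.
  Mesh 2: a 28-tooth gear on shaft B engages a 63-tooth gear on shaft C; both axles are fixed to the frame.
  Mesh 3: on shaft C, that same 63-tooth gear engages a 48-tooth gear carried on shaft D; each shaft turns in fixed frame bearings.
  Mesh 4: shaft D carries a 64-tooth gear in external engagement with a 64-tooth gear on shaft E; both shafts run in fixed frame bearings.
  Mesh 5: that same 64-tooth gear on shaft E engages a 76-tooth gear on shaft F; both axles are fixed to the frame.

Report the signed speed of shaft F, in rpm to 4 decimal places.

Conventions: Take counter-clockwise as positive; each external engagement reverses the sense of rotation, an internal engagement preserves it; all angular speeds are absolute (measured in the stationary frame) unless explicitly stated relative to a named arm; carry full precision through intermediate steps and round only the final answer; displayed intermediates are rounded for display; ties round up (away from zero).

-951.5088 rpm

5-mesh fixed-axis compound train (all bearings frame-fixed)
mesh 1 [44T→44T]: ω = 1937.0000×44/44 = 1937.0000 rpm, sense flips to −
mesh 2 [28T→63T]: ω = 1937.0000×28/63 = 860.8889 rpm, sense flips to +
mesh 3 [63T→48T]: ω = 860.8889×63/48 = 1129.9167 rpm, sense flips to −
mesh 4 [64T→64T]: ω = 1129.9167×64/64 = 1129.9167 rpm, sense flips to +
mesh 5 [64T→76T]: ω = 1129.9167×64/76 = 951.5088 rpm, sense flips to −
signed output speed = -951.5088 rpm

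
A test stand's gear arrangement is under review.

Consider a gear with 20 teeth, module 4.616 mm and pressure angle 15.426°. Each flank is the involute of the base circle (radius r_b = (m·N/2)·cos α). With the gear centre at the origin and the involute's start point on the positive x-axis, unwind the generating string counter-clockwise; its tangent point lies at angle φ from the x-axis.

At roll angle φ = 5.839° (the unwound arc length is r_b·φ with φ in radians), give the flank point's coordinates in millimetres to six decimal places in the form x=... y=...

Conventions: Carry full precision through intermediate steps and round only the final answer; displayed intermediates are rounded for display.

x=44.727542 y=0.015682

class = single-mesh tooth geometry [base-circle involute, m = 4.616, 20T]
pitch radius r_p = m·N/2 = 4.616·20/2 = 46.160000
base radius r_b = r_p·cos α = 46.160000·cos 15.426° = 44.497077
roll angle φ = 5.839° = 0.10190978 rad
x = r_b·(cos φ + φ·sin φ) = 44.727542
y = r_b·(sin φ − φ·cos φ) = 0.015682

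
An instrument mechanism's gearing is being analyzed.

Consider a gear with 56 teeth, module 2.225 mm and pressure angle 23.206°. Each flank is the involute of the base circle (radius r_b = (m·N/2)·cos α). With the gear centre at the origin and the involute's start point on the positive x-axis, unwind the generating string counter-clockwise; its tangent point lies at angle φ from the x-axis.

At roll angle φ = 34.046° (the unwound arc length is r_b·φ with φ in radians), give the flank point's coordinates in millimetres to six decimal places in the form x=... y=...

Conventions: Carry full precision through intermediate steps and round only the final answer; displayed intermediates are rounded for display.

x=66.493493 y=3.864955

class = single-mesh tooth geometry [base-circle involute, m = 2.225, 56T]
pitch radius r_p = m·N/2 = 2.225·56/2 = 62.300000
base radius r_b = r_p·cos α = 62.300000·cos 23.206° = 57.259561
roll angle φ = 34.046° = 0.59421480 rad
x = r_b·(cos φ + φ·sin φ) = 66.493493
y = r_b·(sin φ − φ·cos φ) = 3.864955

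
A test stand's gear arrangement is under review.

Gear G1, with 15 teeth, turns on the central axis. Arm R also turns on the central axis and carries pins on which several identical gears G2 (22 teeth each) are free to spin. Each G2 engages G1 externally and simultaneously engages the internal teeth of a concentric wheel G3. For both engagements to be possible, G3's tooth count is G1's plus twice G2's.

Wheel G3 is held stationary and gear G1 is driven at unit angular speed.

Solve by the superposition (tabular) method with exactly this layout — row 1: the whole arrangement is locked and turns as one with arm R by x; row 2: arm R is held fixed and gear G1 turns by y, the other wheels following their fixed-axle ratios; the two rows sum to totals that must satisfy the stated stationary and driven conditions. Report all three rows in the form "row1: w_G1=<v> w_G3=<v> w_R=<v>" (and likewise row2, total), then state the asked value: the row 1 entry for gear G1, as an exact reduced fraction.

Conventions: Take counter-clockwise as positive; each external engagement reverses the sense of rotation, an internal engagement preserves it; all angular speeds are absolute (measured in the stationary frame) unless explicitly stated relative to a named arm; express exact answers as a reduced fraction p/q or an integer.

class = planetary set [G3 = 15+2·22 = 59; Willis about the carrier]
superposition row 1 [locked train]: every member turns x
row 2: sun turns y, ring = −(15/59)·y, arm 0
boundary: total ω_ring = x − (15/59)·y = 0 and total ω_sun = x + y = 1  ⇒  y = 59/74, x = 15/74
row 2 ring = −(15/59)·59/74 = -15/74
totals (row 1 + row 2): sun 15/74 + 59/74 = 1, ring 15/74 + (-15/74) = 0, arm 15/74 + 0 = 15/74
asked cell (row1, sun) = 15/74

row1: w_G1=15/74 w_G3=15/74 w_R=15/74
row2: w_G1=59/74 w_G3=-15/74 w_R=0
total: w_G1=1 w_G3=0 w_R=15/74
asked value: 15/74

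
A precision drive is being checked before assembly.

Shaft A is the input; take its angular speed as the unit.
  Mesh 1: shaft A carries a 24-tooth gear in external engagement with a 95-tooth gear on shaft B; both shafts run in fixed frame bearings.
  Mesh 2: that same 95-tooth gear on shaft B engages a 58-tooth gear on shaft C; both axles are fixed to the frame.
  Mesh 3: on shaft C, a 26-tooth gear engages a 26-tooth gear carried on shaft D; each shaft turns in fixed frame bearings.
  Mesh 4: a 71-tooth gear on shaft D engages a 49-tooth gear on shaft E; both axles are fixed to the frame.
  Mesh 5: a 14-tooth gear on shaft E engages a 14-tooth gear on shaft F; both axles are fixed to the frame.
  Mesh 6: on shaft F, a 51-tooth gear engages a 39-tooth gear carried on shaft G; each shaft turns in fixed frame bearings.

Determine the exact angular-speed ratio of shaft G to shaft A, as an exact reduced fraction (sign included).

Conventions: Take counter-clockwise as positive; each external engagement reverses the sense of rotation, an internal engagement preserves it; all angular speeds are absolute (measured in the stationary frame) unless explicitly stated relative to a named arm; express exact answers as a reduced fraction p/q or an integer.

class = fixed-axis compound train [6 meshes; 6 ratios multiply, 6 sense flips]
mesh 1 [24T→95T]: running ratio 24/95, sense −
mesh 2 [95T→58T]: running ratio 12/29, sense +
mesh 3 [26T→26T]: running ratio 12/29, sense −
mesh 4 [71T→49T]: running ratio 852/1421, sense +
mesh 5 [14T→14T]: running ratio 852/1421, sense −
mesh 6 [51T→39T]: running ratio 14484/18473, sense +
ω_out/ω_in = 14484/18473

14484/18473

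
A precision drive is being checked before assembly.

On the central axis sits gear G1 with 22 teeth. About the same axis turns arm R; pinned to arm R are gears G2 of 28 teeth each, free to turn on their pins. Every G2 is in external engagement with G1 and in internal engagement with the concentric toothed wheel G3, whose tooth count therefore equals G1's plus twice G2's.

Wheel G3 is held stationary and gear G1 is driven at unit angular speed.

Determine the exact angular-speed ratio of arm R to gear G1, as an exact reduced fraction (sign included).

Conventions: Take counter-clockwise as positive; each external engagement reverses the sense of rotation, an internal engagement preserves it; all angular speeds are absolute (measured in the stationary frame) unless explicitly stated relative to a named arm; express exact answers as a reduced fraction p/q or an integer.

class = planetary set [G3 = 22+2·28 = 78; Willis about the carrier]
ring teeth: 22 + 2·28 = 78
22(ω_sun−ω_arm) = −78(ω_ring−ω_arm),  ω_ring = 0, ω_sun = 1
22(1−ω_arm) = −78(0−ω_arm)  ⇒  100·ω_arm = 22  ⇒  ω_arm = 11/50
ω_out/ω_in = 11/50

11/50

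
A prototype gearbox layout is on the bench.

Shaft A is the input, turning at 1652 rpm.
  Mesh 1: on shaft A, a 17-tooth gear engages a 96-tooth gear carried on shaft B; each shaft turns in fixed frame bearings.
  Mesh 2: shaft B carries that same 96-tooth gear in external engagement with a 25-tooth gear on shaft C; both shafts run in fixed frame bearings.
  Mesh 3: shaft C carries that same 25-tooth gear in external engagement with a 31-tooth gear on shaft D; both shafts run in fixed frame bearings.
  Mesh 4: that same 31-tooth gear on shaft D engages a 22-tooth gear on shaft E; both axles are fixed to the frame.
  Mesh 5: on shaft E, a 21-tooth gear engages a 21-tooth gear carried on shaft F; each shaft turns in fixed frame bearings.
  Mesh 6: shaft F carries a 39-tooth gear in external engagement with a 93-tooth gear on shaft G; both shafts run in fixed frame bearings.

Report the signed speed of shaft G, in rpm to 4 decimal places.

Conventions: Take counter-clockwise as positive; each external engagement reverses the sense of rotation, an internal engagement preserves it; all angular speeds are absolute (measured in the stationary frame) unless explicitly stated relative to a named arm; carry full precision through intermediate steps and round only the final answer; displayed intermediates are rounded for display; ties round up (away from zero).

+535.3255 rpm

topology: fixed-axis compound train — 6 meshes, A→G
mesh 1 [17T→96T]: ω = 1652.0000×17/96 = 292.5417 rpm, sense flips to −
mesh 2 [96T→25T]: ω = 292.5417×96/25 = 1123.3600 rpm, sense flips to +
mesh 3 [25T→31T]: ω = 1123.3600×25/31 = 905.9355 rpm, sense flips to −
mesh 4 [31T→22T]: ω = 905.9355×31/22 = 1276.5455 rpm, sense flips to +
mesh 5 [21T→21T]: ω = 1276.5455×21/21 = 1276.5455 rpm, sense flips to −
mesh 6 [39T→93T]: ω = 1276.5455×39/93 = 535.3255 rpm, sense flips to +
signed output speed = +535.3255 rpm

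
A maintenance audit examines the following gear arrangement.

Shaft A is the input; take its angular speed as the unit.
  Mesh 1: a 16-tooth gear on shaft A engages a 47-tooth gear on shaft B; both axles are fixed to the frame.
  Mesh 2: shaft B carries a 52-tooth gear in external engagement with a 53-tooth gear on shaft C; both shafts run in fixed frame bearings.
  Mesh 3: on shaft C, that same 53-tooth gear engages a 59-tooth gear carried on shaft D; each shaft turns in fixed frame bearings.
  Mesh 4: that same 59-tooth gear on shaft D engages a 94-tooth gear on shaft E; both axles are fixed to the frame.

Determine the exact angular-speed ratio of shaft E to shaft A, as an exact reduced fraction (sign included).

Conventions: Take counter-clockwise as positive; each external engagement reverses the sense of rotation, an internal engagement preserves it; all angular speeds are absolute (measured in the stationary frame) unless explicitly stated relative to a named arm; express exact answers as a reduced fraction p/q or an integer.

416/2209

class = fixed-axis compound train [4 meshes; 4 ratios multiply, 4 sense flips]
mesh 1 [16T→47T]: running ratio 16/47, sense −
mesh 2 [52T→53T]: running ratio 832/2491, sense +
mesh 3 [53T→59T]: running ratio 832/2773, sense −
mesh 4 [59T→94T]: running ratio 416/2209, sense +
ω_out/ω_in = 416/2209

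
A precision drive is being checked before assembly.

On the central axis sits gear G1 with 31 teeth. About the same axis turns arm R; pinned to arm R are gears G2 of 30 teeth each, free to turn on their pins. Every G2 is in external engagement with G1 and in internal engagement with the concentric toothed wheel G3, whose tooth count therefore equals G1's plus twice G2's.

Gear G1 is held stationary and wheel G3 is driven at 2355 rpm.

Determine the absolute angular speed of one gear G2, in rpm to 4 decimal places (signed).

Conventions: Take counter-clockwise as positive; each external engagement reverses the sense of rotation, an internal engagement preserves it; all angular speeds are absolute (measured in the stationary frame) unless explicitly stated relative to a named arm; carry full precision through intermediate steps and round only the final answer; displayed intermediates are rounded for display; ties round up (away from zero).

+3571.7500 rpm

class = planetary set [G3 = 31+2·30 = 91; Willis about the carrier]
normalise by the input: solve with ω_ring = 1, then scale by 2355 rpm
ring teeth: 31 + 2·30 = 91
31(ω_sun−ω_arm) = −91(ω_ring−ω_arm),  ω_sun = 0, ω_ring = 1
31(0−ω_arm) = −91(1−ω_arm)  ⇒  122·ω_arm = 91  ⇒  ω_arm = 91/122
sun–planet mesh: 31·(0−91/122) = −30·(ω_p−ω_arm)  ⇒  ω_p−ω_arm = 2821/3660
ω_p = 91/122 + 2821/3660 = 91/60
scale: ω_p = 91/60 × 2355 rpm = +3571.7500 rpm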